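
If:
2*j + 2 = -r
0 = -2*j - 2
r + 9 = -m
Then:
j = -1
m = -9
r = 0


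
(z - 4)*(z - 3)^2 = z^3 - 10*z^2 + 33*z - 36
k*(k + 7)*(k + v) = k^3 + k^2*v + 7*k^2 + 7*k*v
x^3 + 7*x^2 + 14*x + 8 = (x + 1)*(x + 2)*(x + 4)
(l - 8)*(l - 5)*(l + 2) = l^3 - 11*l^2 + 14*l + 80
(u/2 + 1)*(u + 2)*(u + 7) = u^3/2 + 11*u^2/2 + 16*u + 14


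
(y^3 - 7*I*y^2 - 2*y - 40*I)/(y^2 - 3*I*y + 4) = (y^2 - 3*I*y + 10)/(y + I)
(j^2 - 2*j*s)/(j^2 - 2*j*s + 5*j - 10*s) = j/(j + 5)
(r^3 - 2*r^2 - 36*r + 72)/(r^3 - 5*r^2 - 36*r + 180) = (r - 2)/(r - 5)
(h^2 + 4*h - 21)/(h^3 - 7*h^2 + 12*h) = (h + 7)/(h*(h - 4))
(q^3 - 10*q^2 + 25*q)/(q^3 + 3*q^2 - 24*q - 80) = q*(q - 5)/(q^2 + 8*q + 16)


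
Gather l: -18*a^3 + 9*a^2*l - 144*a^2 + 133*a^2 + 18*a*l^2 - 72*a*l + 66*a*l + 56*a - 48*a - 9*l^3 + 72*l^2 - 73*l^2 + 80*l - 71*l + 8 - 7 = -18*a^3 - 11*a^2 + 8*a - 9*l^3 + l^2*(18*a - 1) + l*(9*a^2 - 6*a + 9) + 1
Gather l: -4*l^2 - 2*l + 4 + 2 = -4*l^2 - 2*l + 6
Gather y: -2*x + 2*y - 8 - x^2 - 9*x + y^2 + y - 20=-x^2 - 11*x + y^2 + 3*y - 28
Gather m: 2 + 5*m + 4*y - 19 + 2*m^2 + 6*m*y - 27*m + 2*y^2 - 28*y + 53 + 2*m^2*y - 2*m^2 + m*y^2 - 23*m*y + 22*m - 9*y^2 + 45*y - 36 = 2*m^2*y + m*(y^2 - 17*y) - 7*y^2 + 21*y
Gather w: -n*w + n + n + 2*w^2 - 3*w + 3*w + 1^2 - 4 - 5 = -n*w + 2*n + 2*w^2 - 8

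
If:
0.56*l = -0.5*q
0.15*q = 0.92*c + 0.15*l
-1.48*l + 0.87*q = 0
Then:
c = 0.00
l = 0.00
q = 0.00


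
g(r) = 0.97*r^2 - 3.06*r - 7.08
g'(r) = 1.94*r - 3.06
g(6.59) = 14.88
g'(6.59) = 9.72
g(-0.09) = -6.80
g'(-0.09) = -3.23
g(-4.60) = 27.52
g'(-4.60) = -11.98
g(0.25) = -7.78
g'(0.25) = -2.58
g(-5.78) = 43.01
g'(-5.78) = -14.27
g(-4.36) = 24.70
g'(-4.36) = -11.52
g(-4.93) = 31.58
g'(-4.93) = -12.62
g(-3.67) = 17.22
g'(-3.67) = -10.18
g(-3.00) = 10.83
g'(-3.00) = -8.88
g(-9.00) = 99.03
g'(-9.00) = -20.52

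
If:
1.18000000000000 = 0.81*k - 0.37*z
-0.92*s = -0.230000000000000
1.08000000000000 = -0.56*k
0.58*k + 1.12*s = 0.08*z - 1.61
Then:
No Solution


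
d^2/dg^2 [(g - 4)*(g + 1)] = 2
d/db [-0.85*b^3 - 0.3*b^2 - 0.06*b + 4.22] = -2.55*b^2 - 0.6*b - 0.06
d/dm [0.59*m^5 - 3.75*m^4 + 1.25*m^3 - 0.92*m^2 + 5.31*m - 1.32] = 2.95*m^4 - 15.0*m^3 + 3.75*m^2 - 1.84*m + 5.31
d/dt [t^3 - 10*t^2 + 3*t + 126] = 3*t^2 - 20*t + 3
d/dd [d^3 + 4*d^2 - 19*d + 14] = 3*d^2 + 8*d - 19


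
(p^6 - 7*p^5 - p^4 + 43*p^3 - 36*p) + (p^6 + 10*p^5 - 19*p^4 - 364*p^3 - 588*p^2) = 2*p^6 + 3*p^5 - 20*p^4 - 321*p^3 - 588*p^2 - 36*p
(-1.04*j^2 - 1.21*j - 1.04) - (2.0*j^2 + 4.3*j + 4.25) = -3.04*j^2 - 5.51*j - 5.29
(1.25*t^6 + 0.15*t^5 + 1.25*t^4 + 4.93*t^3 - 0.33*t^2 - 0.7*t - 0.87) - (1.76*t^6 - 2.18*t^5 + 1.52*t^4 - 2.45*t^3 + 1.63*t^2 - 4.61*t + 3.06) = -0.51*t^6 + 2.33*t^5 - 0.27*t^4 + 7.38*t^3 - 1.96*t^2 + 3.91*t - 3.93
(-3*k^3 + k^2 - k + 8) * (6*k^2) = -18*k^5 + 6*k^4 - 6*k^3 + 48*k^2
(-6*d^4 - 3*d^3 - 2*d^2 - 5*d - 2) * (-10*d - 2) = 60*d^5 + 42*d^4 + 26*d^3 + 54*d^2 + 30*d + 4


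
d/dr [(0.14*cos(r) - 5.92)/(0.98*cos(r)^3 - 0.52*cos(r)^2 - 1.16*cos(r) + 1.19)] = (0.2744*cos(r)^3 - 17.4776*cos(r)^2 + 6.1568*cos(r) + 6.7006)*sin(r)/(0.9604*cos(r)^6 - 1.0192*cos(r)^5 - 2.0032*cos(r)^4 + 3.5388*cos(r)^3 + 0.108*cos(r)^2 - 2.7608*cos(r) + 1.4161)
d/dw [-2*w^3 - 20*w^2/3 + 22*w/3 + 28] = -6*w^2 - 40*w/3 + 22/3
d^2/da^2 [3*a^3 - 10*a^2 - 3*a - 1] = 18*a - 20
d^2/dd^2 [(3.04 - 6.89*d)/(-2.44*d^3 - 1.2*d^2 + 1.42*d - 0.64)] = (246.121824*d^5 - 96.143808*d^4 - 74.829776*d^3 - 92.180736*d^2 + 27.815424*d + 4.932992)/(14.526784*d^9 + 21.43296*d^8 - 14.821536*d^7 - 11.787648*d^6 + 19.869168*d^5 - 3.280992*d^4 - 6.408376*d^3 + 5.346048*d^2 - 1.744896*d + 0.262144)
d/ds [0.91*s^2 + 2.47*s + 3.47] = 1.82*s + 2.47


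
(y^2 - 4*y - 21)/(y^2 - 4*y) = (y^2 - 4*y - 21)/(y*(y - 4))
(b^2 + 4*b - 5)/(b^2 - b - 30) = (b - 1)/(b - 6)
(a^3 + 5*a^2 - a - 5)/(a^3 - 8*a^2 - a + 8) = (a + 5)/(a - 8)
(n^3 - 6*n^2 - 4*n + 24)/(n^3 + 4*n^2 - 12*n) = (n^2 - 4*n - 12)/(n*(n + 6))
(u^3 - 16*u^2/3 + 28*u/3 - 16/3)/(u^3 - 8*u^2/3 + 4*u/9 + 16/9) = 3*(u - 2)/(3*u + 2)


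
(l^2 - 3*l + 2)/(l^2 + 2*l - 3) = (l - 2)/(l + 3)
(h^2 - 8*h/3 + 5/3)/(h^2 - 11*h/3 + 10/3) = (h - 1)/(h - 2)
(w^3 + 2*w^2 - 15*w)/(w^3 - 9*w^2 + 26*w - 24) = w*(w + 5)/(w^2 - 6*w + 8)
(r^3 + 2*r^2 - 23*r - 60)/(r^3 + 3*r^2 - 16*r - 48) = (r - 5)/(r - 4)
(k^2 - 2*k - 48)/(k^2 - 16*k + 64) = (k + 6)/(k - 8)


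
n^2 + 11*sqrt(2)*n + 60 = (n + 5*sqrt(2))*(n + 6*sqrt(2))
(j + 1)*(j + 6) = j^2 + 7*j + 6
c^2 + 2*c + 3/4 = (c + 1/2)*(c + 3/2)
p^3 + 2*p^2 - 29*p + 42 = (p - 3)*(p - 2)*(p + 7)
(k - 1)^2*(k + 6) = k^3 + 4*k^2 - 11*k + 6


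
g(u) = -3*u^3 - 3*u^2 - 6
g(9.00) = -2436.00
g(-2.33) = 15.66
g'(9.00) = -783.00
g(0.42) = -6.75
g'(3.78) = -151.28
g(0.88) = -10.37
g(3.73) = -203.42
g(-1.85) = 2.73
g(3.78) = -210.90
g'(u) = -9*u^2 - 6*u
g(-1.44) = -3.26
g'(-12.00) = -1224.00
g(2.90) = -104.40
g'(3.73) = -147.60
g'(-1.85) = -19.70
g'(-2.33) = -34.88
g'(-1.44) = -10.02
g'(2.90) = -93.09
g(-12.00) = 4746.00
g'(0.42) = -4.11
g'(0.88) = -12.25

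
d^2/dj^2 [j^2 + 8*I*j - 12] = 2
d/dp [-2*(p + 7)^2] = -4*p - 28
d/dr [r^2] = 2*r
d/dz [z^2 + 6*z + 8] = 2*z + 6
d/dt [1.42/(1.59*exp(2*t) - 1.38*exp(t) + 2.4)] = (1.9596 - 4.5156*exp(t))*exp(t)/(1.59*exp(2*t) - 1.38*exp(t) + 2.4)^2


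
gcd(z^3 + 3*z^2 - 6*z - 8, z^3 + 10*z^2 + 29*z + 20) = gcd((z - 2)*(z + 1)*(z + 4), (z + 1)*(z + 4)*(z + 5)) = z^2 + 5*z + 4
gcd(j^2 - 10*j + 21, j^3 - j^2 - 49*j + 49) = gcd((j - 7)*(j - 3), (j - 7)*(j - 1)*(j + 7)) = j - 7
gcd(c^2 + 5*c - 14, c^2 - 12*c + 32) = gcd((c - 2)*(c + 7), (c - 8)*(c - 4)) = 1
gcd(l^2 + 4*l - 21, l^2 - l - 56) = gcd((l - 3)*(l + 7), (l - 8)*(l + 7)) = l + 7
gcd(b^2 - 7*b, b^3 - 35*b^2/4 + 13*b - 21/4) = b - 7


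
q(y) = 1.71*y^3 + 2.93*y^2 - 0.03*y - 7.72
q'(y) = 5.13*y^2 + 5.86*y - 0.03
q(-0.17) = -7.64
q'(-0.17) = -0.88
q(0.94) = -3.74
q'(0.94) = 10.01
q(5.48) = 361.51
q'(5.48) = 186.14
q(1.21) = -0.44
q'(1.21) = 14.57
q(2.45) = 34.94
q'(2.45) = 45.12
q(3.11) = 71.96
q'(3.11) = 67.81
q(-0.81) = -6.68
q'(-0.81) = -1.41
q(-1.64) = -7.33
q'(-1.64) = 4.16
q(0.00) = -7.72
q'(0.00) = -0.03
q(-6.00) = -271.42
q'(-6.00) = 149.49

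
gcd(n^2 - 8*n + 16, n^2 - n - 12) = n - 4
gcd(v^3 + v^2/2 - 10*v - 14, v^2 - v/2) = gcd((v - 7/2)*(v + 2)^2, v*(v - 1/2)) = 1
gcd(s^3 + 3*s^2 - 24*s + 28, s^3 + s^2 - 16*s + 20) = s^2 - 4*s + 4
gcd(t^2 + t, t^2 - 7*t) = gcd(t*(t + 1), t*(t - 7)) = t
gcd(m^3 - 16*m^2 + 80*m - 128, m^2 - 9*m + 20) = m - 4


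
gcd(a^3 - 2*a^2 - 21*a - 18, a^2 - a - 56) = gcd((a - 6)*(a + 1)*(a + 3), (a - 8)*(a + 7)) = 1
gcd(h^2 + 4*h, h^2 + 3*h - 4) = h + 4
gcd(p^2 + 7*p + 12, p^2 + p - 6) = p + 3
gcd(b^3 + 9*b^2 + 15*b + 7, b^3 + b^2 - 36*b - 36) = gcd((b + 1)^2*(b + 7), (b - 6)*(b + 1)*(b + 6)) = b + 1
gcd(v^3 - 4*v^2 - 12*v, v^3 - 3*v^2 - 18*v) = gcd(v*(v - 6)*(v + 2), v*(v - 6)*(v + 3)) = v^2 - 6*v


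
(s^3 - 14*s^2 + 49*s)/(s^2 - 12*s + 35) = s*(s - 7)/(s - 5)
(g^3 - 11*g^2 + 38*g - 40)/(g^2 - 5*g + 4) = (g^2 - 7*g + 10)/(g - 1)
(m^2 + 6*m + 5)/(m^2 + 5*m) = (m + 1)/m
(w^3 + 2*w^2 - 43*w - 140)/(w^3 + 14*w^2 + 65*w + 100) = (w - 7)/(w + 5)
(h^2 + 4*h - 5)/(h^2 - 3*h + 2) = (h + 5)/(h - 2)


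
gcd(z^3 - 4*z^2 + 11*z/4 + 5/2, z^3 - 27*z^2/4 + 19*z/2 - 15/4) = 1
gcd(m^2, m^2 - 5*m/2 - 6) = 1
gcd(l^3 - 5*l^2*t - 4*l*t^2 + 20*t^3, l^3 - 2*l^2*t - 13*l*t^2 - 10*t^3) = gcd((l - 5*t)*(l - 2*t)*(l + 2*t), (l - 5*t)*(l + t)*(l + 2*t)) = -l^2 + 3*l*t + 10*t^2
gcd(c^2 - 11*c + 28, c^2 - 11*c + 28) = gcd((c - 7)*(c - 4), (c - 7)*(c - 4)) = c^2 - 11*c + 28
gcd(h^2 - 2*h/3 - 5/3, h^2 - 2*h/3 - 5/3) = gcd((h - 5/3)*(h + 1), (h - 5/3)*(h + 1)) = h^2 - 2*h/3 - 5/3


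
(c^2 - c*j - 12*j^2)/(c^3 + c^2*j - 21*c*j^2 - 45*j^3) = (c - 4*j)/(c^2 - 2*c*j - 15*j^2)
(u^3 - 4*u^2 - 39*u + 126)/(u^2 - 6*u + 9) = (u^2 - u - 42)/(u - 3)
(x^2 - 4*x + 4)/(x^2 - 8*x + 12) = (x - 2)/(x - 6)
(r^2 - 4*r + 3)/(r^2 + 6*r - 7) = (r - 3)/(r + 7)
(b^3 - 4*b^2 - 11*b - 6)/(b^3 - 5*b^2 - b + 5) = (b^2 - 5*b - 6)/(b^2 - 6*b + 5)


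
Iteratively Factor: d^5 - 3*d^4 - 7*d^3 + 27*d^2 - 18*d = (d - 2)*(d^4 - d^3 - 9*d^2 + 9*d) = (d - 2)*(d + 3)*(d^3 - 4*d^2 + 3*d) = (d - 2)*(d - 1)*(d + 3)*(d^2 - 3*d) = (d - 3)*(d - 2)*(d - 1)*(d + 3)*(d)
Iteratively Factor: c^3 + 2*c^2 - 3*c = (c)*(c^2 + 2*c - 3) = c*(c + 3)*(c - 1)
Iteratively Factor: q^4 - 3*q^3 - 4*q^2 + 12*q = (q - 2)*(q^3 - q^2 - 6*q) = q*(q - 2)*(q^2 - q - 6) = q*(q - 3)*(q - 2)*(q + 2)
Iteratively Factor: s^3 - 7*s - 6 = (s + 2)*(s^2 - 2*s - 3) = (s - 3)*(s + 2)*(s + 1)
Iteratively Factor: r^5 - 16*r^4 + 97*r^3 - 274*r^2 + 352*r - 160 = (r - 5)*(r^4 - 11*r^3 + 42*r^2 - 64*r + 32) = (r - 5)*(r - 2)*(r^3 - 9*r^2 + 24*r - 16) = (r - 5)*(r - 2)*(r - 1)*(r^2 - 8*r + 16) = (r - 5)*(r - 4)*(r - 2)*(r - 1)*(r - 4)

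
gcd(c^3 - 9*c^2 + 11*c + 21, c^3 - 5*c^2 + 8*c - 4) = 1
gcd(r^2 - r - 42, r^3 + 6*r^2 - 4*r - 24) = r + 6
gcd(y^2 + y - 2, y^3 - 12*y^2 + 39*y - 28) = y - 1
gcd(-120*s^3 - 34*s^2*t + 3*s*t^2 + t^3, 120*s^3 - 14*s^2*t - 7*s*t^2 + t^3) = 24*s^2 + 2*s*t - t^2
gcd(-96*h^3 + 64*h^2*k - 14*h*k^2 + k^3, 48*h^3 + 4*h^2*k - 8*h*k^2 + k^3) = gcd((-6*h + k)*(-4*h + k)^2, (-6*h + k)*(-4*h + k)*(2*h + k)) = 24*h^2 - 10*h*k + k^2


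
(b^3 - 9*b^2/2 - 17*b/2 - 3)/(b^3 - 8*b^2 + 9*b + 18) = (b + 1/2)/(b - 3)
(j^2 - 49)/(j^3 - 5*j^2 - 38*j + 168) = (j + 7)/(j^2 + 2*j - 24)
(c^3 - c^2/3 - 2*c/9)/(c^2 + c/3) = c - 2/3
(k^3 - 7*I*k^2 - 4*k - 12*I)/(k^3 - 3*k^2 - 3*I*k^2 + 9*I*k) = (k^3 - 7*I*k^2 - 4*k - 12*I)/(k*(k^2 - 3*k - 3*I*k + 9*I))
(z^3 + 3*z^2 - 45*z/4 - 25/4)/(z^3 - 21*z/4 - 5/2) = (z + 5)/(z + 2)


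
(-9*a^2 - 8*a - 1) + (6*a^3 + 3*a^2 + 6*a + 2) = 6*a^3 - 6*a^2 - 2*a + 1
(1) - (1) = 0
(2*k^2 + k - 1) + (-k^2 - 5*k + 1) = k^2 - 4*k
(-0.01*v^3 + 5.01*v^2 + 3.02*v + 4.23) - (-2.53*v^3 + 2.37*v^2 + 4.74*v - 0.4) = 2.52*v^3 + 2.64*v^2 - 1.72*v + 4.63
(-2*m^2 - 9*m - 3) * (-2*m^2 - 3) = 4*m^4 + 18*m^3 + 12*m^2 + 27*m + 9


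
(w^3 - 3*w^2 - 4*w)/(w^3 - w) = (w - 4)/(w - 1)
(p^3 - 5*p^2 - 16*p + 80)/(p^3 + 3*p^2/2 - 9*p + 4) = 2*(p^2 - 9*p + 20)/(2*p^2 - 5*p + 2)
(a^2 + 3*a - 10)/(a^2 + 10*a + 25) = (a - 2)/(a + 5)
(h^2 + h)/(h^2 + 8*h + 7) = h/(h + 7)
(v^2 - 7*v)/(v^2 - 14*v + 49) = v/(v - 7)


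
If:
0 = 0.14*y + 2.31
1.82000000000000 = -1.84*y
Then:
No Solution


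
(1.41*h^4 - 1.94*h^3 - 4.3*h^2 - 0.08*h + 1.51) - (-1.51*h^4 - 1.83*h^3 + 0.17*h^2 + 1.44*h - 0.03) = 2.92*h^4 - 0.11*h^3 - 4.47*h^2 - 1.52*h + 1.54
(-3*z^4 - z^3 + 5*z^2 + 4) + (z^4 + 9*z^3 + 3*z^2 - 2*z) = -2*z^4 + 8*z^3 + 8*z^2 - 2*z + 4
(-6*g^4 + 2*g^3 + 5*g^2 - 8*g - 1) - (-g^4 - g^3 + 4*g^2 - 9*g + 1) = -5*g^4 + 3*g^3 + g^2 + g - 2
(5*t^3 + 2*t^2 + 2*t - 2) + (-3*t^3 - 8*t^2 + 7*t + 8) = 2*t^3 - 6*t^2 + 9*t + 6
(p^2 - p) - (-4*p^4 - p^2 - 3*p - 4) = 4*p^4 + 2*p^2 + 2*p + 4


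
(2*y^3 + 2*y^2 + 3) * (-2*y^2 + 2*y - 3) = -4*y^5 - 2*y^3 - 12*y^2 + 6*y - 9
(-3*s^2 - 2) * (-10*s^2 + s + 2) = 30*s^4 - 3*s^3 + 14*s^2 - 2*s - 4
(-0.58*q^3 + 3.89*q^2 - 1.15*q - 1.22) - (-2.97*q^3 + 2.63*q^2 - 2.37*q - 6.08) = 2.39*q^3 + 1.26*q^2 + 1.22*q + 4.86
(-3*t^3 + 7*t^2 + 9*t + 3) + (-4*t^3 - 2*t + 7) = -7*t^3 + 7*t^2 + 7*t + 10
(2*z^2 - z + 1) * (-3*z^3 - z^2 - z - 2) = -6*z^5 + z^4 - 4*z^3 - 4*z^2 + z - 2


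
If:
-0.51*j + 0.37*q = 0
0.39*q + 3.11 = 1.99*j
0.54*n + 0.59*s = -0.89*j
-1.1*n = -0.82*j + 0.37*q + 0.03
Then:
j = 2.14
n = 0.58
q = 2.95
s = -3.76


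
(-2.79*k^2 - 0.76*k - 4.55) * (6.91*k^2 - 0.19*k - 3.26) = -19.2789*k^4 - 4.7215*k^3 - 22.2007*k^2 + 3.3421*k + 14.833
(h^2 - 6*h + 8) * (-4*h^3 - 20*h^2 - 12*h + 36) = -4*h^5 + 4*h^4 + 76*h^3 - 52*h^2 - 312*h + 288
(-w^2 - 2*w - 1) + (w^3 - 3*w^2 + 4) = w^3 - 4*w^2 - 2*w + 3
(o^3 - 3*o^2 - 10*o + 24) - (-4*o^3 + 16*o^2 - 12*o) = 5*o^3 - 19*o^2 + 2*o + 24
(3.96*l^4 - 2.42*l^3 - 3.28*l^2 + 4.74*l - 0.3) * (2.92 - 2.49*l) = -9.8604*l^5 + 17.589*l^4 + 1.1008*l^3 - 21.3802*l^2 + 14.5878*l - 0.876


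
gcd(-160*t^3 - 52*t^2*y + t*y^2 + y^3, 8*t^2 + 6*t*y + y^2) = 4*t + y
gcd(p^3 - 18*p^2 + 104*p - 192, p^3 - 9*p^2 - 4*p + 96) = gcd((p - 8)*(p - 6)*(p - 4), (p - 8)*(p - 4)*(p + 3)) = p^2 - 12*p + 32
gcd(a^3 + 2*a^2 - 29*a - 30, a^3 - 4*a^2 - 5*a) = a^2 - 4*a - 5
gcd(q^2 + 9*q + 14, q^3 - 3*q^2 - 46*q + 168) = q + 7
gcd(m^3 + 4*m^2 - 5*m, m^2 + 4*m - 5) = m^2 + 4*m - 5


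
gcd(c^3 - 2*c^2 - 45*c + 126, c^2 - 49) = c + 7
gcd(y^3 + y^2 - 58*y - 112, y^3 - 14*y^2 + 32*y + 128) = y^2 - 6*y - 16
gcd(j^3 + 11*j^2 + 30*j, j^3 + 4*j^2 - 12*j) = j^2 + 6*j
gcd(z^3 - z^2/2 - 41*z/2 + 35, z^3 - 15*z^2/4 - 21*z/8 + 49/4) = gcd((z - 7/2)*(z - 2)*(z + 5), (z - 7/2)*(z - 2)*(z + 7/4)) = z^2 - 11*z/2 + 7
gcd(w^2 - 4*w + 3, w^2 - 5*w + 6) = w - 3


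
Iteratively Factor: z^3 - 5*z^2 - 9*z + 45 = (z + 3)*(z^2 - 8*z + 15) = (z - 3)*(z + 3)*(z - 5)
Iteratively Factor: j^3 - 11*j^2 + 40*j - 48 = (j - 4)*(j^2 - 7*j + 12) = (j - 4)^2*(j - 3)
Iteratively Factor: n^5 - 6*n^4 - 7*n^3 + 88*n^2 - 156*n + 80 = (n - 5)*(n^4 - n^3 - 12*n^2 + 28*n - 16) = (n - 5)*(n - 2)*(n^3 + n^2 - 10*n + 8) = (n - 5)*(n - 2)*(n - 1)*(n^2 + 2*n - 8) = (n - 5)*(n - 2)^2*(n - 1)*(n + 4)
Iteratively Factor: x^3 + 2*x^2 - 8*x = (x)*(x^2 + 2*x - 8) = x*(x + 4)*(x - 2)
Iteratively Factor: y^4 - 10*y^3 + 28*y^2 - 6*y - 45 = (y - 3)*(y^3 - 7*y^2 + 7*y + 15) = (y - 3)^2*(y^2 - 4*y - 5) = (y - 3)^2*(y + 1)*(y - 5)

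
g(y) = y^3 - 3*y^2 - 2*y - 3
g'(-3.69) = 60.99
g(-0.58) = -3.04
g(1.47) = -9.25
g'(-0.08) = -1.50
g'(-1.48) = 13.45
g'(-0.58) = 2.49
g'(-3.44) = 54.14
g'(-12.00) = 502.00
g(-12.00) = -2139.00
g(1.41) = -8.98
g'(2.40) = 0.88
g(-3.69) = -86.71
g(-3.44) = -72.33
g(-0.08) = -2.86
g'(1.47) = -4.34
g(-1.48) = -9.85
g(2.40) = -11.26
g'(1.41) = -4.50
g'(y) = 3*y^2 - 6*y - 2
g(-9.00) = -957.00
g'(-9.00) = 295.00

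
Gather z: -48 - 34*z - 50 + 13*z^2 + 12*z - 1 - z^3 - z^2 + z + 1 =-z^3 + 12*z^2 - 21*z - 98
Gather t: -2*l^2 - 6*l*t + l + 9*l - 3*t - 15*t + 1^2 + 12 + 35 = -2*l^2 + 10*l + t*(-6*l - 18) + 48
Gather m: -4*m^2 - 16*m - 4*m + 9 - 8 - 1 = -4*m^2 - 20*m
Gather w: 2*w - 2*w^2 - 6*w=-2*w^2 - 4*w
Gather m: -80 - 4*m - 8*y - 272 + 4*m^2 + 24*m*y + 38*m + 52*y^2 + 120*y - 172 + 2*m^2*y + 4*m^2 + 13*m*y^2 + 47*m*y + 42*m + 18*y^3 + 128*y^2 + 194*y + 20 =m^2*(2*y + 8) + m*(13*y^2 + 71*y + 76) + 18*y^3 + 180*y^2 + 306*y - 504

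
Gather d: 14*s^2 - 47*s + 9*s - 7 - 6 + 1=14*s^2 - 38*s - 12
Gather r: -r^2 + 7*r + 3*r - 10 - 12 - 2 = -r^2 + 10*r - 24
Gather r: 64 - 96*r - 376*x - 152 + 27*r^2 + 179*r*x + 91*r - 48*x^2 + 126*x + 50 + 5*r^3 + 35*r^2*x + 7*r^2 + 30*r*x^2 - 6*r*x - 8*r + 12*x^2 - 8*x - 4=5*r^3 + r^2*(35*x + 34) + r*(30*x^2 + 173*x - 13) - 36*x^2 - 258*x - 42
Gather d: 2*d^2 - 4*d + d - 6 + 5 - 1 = 2*d^2 - 3*d - 2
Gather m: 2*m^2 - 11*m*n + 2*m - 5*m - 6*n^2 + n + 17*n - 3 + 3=2*m^2 + m*(-11*n - 3) - 6*n^2 + 18*n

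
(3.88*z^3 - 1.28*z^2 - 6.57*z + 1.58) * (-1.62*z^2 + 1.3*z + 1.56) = -6.2856*z^5 + 7.1176*z^4 + 15.0322*z^3 - 13.0974*z^2 - 8.1952*z + 2.4648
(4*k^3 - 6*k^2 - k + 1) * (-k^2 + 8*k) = -4*k^5 + 38*k^4 - 47*k^3 - 9*k^2 + 8*k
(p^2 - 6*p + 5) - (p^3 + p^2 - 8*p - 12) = -p^3 + 2*p + 17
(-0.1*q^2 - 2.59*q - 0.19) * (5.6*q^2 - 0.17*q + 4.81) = -0.56*q^4 - 14.487*q^3 - 1.1047*q^2 - 12.4256*q - 0.9139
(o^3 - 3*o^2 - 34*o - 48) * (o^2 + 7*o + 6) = o^5 + 4*o^4 - 49*o^3 - 304*o^2 - 540*o - 288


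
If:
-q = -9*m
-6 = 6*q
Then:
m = -1/9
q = -1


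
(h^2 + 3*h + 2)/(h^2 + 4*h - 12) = (h^2 + 3*h + 2)/(h^2 + 4*h - 12)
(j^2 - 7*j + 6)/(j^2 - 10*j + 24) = (j - 1)/(j - 4)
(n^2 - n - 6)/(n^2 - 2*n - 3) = (n + 2)/(n + 1)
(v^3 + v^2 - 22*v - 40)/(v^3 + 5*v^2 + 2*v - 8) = (v - 5)/(v - 1)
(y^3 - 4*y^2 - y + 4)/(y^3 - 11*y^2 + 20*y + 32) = (y - 1)/(y - 8)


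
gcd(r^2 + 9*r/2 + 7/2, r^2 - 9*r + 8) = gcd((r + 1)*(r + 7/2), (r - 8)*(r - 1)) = 1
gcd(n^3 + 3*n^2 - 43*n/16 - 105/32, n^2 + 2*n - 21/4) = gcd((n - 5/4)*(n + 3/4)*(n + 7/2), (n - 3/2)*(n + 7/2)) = n + 7/2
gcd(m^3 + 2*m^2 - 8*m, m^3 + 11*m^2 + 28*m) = m^2 + 4*m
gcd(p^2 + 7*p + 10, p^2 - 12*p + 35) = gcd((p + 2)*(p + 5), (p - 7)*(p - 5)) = 1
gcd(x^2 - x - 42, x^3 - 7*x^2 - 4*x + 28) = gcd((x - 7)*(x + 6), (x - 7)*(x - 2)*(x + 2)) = x - 7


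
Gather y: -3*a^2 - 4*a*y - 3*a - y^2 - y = -3*a^2 - 3*a - y^2 + y*(-4*a - 1)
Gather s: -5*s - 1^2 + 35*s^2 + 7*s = 35*s^2 + 2*s - 1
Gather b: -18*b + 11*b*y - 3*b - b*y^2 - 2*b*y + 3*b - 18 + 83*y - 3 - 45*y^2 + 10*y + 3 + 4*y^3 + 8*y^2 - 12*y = b*(-y^2 + 9*y - 18) + 4*y^3 - 37*y^2 + 81*y - 18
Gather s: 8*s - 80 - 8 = 8*s - 88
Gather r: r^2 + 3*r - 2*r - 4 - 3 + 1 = r^2 + r - 6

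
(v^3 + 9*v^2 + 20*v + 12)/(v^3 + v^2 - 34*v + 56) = (v^3 + 9*v^2 + 20*v + 12)/(v^3 + v^2 - 34*v + 56)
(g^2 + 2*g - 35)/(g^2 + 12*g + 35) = (g - 5)/(g + 5)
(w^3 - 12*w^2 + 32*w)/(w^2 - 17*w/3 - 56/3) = 3*w*(w - 4)/(3*w + 7)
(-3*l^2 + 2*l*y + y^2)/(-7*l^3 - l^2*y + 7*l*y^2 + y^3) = (3*l + y)/(7*l^2 + 8*l*y + y^2)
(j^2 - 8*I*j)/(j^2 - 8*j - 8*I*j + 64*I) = j/(j - 8)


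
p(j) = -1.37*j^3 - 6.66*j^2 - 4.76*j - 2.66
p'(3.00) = -81.71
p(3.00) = -113.87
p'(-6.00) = -72.80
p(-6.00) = 82.06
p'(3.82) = -115.62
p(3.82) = -194.40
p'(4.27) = -136.57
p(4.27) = -251.08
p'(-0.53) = 1.15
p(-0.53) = -1.80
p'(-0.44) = 0.31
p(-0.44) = -1.74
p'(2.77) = -73.19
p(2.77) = -96.06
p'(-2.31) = 4.08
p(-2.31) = -10.32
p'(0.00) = -4.76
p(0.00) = -2.66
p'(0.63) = -14.78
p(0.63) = -8.64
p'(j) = -4.11*j^2 - 13.32*j - 4.76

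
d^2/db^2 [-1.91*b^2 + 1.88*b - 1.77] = -3.82000000000000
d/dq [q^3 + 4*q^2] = q*(3*q + 8)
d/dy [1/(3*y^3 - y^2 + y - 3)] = (-9*y^2 + 2*y - 1)/(3*y^3 - y^2 + y - 3)^2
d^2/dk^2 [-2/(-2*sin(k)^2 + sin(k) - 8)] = 2*(-16*sin(k)^4 + 6*sin(k)^3 + 87*sin(k)^2 - 20*sin(k) - 30)/(-sin(k) - cos(2*k) + 9)^3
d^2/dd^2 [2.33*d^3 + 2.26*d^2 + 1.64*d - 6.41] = 13.98*d + 4.52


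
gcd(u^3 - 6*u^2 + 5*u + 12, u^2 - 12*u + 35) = 1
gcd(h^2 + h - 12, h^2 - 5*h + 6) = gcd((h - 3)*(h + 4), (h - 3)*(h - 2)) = h - 3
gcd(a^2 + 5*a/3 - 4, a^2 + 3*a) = a + 3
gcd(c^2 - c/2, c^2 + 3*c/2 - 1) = c - 1/2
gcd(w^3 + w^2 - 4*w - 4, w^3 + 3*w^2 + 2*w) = w^2 + 3*w + 2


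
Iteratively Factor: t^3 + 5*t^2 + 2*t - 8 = (t + 4)*(t^2 + t - 2) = (t + 2)*(t + 4)*(t - 1)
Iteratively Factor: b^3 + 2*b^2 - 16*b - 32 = (b + 4)*(b^2 - 2*b - 8) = (b - 4)*(b + 4)*(b + 2)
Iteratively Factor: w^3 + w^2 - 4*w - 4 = (w + 1)*(w^2 - 4) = (w + 1)*(w + 2)*(w - 2)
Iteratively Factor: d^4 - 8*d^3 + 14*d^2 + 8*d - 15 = (d + 1)*(d^3 - 9*d^2 + 23*d - 15) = (d - 1)*(d + 1)*(d^2 - 8*d + 15) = (d - 5)*(d - 1)*(d + 1)*(d - 3)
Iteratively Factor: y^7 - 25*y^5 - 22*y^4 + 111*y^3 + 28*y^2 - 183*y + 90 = (y - 5)*(y^6 + 5*y^5 - 22*y^3 + y^2 + 33*y - 18) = (y - 5)*(y - 1)*(y^5 + 6*y^4 + 6*y^3 - 16*y^2 - 15*y + 18) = (y - 5)*(y - 1)*(y + 3)*(y^4 + 3*y^3 - 3*y^2 - 7*y + 6) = (y - 5)*(y - 1)*(y + 3)^2*(y^3 - 3*y + 2) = (y - 5)*(y - 1)^2*(y + 3)^2*(y^2 + y - 2) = (y - 5)*(y - 1)^3*(y + 3)^2*(y + 2)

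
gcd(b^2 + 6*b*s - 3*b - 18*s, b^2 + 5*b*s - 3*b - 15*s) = b - 3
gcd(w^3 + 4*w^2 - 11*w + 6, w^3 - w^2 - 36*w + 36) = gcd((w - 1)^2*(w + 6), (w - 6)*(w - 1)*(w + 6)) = w^2 + 5*w - 6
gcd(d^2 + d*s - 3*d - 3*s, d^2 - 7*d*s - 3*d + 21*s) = d - 3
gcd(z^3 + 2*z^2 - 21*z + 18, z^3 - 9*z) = z - 3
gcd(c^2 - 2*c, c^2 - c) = c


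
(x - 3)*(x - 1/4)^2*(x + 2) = x^4 - 3*x^3/2 - 87*x^2/16 + 47*x/16 - 3/8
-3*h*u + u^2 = u*(-3*h + u)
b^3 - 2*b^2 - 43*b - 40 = (b - 8)*(b + 1)*(b + 5)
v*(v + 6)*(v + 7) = v^3 + 13*v^2 + 42*v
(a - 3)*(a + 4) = a^2 + a - 12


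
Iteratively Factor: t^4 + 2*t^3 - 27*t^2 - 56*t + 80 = (t - 5)*(t^3 + 7*t^2 + 8*t - 16) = (t - 5)*(t - 1)*(t^2 + 8*t + 16) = (t - 5)*(t - 1)*(t + 4)*(t + 4)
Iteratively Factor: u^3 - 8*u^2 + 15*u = (u - 5)*(u^2 - 3*u) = u*(u - 5)*(u - 3)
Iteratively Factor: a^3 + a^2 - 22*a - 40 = (a + 2)*(a^2 - a - 20) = (a - 5)*(a + 2)*(a + 4)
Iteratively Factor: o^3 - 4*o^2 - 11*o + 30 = (o - 2)*(o^2 - 2*o - 15) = (o - 2)*(o + 3)*(o - 5)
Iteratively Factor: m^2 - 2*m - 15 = (m + 3)*(m - 5)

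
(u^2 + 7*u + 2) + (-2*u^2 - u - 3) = -u^2 + 6*u - 1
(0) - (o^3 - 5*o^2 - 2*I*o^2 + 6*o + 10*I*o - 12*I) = -o^3 + 5*o^2 + 2*I*o^2 - 6*o - 10*I*o + 12*I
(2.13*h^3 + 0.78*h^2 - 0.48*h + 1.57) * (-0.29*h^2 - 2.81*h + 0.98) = -0.6177*h^5 - 6.2115*h^4 + 0.0347999999999993*h^3 + 1.6579*h^2 - 4.8821*h + 1.5386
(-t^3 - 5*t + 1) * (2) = -2*t^3 - 10*t + 2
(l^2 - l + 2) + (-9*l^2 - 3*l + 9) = -8*l^2 - 4*l + 11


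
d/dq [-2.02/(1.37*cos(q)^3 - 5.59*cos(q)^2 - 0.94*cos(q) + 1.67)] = (-8.3022*cos(q)^2 + 22.5836*cos(q) + 1.8988)*sin(q)/(1.37*cos(q)^3 - 5.59*cos(q)^2 - 0.94*cos(q) + 1.67)^2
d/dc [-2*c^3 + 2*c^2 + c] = -6*c^2 + 4*c + 1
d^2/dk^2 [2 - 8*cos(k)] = 8*cos(k)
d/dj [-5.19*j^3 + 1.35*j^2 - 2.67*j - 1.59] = -15.57*j^2 + 2.7*j - 2.67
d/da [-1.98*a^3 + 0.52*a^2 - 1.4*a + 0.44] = -5.94*a^2 + 1.04*a - 1.4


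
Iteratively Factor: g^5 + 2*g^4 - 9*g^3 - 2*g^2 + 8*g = (g)*(g^4 + 2*g^3 - 9*g^2 - 2*g + 8) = g*(g - 1)*(g^3 + 3*g^2 - 6*g - 8) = g*(g - 1)*(g + 4)*(g^2 - g - 2) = g*(g - 2)*(g - 1)*(g + 4)*(g + 1)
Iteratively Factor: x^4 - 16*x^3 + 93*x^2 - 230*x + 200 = (x - 4)*(x^3 - 12*x^2 + 45*x - 50) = (x - 5)*(x - 4)*(x^2 - 7*x + 10) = (x - 5)^2*(x - 4)*(x - 2)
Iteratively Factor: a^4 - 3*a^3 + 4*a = (a + 1)*(a^3 - 4*a^2 + 4*a) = a*(a + 1)*(a^2 - 4*a + 4) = a*(a - 2)*(a + 1)*(a - 2)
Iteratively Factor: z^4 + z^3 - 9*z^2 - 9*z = (z)*(z^3 + z^2 - 9*z - 9) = z*(z + 3)*(z^2 - 2*z - 3) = z*(z - 3)*(z + 3)*(z + 1)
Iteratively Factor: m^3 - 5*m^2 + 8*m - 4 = (m - 2)*(m^2 - 3*m + 2) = (m - 2)*(m - 1)*(m - 2)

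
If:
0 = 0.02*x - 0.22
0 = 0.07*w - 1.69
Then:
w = 24.14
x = 11.00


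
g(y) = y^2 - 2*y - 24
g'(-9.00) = -20.00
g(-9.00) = 75.00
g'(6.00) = 10.00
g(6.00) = 0.00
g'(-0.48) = -2.96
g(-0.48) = -22.81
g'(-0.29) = -2.58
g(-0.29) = -23.34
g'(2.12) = 2.24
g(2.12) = -23.75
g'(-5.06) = -12.12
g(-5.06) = 11.72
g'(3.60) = 5.20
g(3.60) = -18.24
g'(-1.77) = -5.54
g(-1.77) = -17.33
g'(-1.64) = -5.28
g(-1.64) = -18.03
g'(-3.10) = -8.20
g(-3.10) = -8.19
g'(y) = 2*y - 2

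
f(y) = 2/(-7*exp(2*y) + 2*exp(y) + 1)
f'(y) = 2*(14*exp(2*y) - 2*exp(y))/(-7*exp(2*y) + 2*exp(y) + 1)^2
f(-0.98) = 2.62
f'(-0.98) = 4.18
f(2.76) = -0.00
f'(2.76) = 0.00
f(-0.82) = 3.82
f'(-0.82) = 13.42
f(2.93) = -0.00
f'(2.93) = 0.00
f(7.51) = -0.00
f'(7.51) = 0.00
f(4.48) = -0.00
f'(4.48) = 0.00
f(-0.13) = -0.76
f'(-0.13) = 2.59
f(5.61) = -0.00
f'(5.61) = 0.00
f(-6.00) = 1.99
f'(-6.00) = -0.00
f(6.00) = 0.00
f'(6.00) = 0.00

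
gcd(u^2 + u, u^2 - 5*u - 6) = u + 1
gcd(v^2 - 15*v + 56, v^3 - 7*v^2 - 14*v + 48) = v - 8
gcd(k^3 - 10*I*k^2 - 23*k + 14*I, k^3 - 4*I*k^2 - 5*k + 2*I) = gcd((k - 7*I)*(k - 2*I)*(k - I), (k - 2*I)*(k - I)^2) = k^2 - 3*I*k - 2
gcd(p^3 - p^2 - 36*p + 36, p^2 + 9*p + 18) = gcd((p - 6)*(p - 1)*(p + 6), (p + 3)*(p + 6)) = p + 6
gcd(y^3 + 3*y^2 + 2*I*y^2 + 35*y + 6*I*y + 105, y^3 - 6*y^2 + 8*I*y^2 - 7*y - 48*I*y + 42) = y + 7*I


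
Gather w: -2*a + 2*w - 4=-2*a + 2*w - 4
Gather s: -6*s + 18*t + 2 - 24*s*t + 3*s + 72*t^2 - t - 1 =s*(-24*t - 3) + 72*t^2 + 17*t + 1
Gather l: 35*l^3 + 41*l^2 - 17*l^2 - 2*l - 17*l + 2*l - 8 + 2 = 35*l^3 + 24*l^2 - 17*l - 6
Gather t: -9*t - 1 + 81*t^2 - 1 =81*t^2 - 9*t - 2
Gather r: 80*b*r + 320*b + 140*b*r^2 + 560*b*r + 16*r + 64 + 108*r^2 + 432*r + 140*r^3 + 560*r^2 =320*b + 140*r^3 + r^2*(140*b + 668) + r*(640*b + 448) + 64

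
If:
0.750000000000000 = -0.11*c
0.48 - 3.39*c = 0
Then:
No Solution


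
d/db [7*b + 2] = 7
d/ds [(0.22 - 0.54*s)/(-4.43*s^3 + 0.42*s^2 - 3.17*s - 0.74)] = (-4.7844*s^3 + 3.1506*s^2 - 0.1848*s + 1.097)/(19.6249*s^6 - 3.7212*s^5 + 28.2626*s^4 + 3.8936*s^3 + 9.4273*s^2 + 4.6916*s + 0.5476)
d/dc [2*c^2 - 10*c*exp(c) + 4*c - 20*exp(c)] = -10*c*exp(c) + 4*c - 30*exp(c) + 4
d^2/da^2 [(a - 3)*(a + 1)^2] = 6*a - 2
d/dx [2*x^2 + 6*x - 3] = 4*x + 6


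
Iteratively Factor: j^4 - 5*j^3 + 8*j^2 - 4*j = (j)*(j^3 - 5*j^2 + 8*j - 4) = j*(j - 2)*(j^2 - 3*j + 2) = j*(j - 2)*(j - 1)*(j - 2)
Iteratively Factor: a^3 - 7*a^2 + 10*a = (a - 2)*(a^2 - 5*a) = (a - 5)*(a - 2)*(a)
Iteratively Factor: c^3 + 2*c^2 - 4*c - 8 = (c + 2)*(c^2 - 4) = (c - 2)*(c + 2)*(c + 2)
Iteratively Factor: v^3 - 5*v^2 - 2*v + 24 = (v - 3)*(v^2 - 2*v - 8) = (v - 3)*(v + 2)*(v - 4)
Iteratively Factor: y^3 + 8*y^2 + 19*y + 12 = (y + 4)*(y^2 + 4*y + 3) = (y + 3)*(y + 4)*(y + 1)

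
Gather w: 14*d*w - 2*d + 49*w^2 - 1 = 14*d*w - 2*d + 49*w^2 - 1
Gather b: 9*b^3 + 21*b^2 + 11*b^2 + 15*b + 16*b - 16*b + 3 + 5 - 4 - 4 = 9*b^3 + 32*b^2 + 15*b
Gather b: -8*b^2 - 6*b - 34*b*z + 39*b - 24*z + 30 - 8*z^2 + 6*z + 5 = -8*b^2 + b*(33 - 34*z) - 8*z^2 - 18*z + 35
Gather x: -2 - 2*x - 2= -2*x - 4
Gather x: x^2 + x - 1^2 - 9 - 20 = x^2 + x - 30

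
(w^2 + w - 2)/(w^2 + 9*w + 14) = (w - 1)/(w + 7)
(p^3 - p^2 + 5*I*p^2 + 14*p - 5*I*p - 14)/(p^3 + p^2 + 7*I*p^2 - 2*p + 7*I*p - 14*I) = (p - 2*I)/(p + 2)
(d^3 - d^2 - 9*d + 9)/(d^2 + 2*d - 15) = (d^2 + 2*d - 3)/(d + 5)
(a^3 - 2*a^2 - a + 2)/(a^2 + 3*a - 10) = (a^2 - 1)/(a + 5)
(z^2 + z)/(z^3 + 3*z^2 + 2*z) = 1/(z + 2)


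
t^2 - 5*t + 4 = (t - 4)*(t - 1)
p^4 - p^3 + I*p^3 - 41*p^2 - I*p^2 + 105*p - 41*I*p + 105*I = (p - 5)*(p - 3)*(p + 7)*(p + I)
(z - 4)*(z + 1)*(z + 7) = z^3 + 4*z^2 - 25*z - 28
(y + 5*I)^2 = y^2 + 10*I*y - 25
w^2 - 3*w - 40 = (w - 8)*(w + 5)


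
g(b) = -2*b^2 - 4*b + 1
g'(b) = -4*b - 4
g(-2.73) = -2.99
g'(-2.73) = 6.92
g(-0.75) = 2.88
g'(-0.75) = -1.00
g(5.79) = -89.21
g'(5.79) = -27.16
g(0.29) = -0.33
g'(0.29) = -5.16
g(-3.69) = -11.47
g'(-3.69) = 10.76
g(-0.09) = 1.34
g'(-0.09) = -3.64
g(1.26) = -7.22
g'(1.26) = -9.04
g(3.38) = -35.37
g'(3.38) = -17.52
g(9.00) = -197.00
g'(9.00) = -40.00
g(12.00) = -335.00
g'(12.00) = -52.00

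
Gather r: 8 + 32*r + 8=32*r + 16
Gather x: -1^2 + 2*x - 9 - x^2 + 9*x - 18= -x^2 + 11*x - 28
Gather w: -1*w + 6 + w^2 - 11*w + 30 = w^2 - 12*w + 36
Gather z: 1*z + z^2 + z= z^2 + 2*z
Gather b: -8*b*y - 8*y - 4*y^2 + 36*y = -8*b*y - 4*y^2 + 28*y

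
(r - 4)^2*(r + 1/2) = r^3 - 15*r^2/2 + 12*r + 8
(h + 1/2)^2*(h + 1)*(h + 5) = h^4 + 7*h^3 + 45*h^2/4 + 13*h/2 + 5/4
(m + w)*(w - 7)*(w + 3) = m*w^2 - 4*m*w - 21*m + w^3 - 4*w^2 - 21*w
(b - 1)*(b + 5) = b^2 + 4*b - 5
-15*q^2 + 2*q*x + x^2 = (-3*q + x)*(5*q + x)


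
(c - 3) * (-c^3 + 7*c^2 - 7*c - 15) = -c^4 + 10*c^3 - 28*c^2 + 6*c + 45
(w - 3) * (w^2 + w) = w^3 - 2*w^2 - 3*w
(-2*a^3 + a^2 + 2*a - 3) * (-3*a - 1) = 6*a^4 - a^3 - 7*a^2 + 7*a + 3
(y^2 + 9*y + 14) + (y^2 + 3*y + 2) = 2*y^2 + 12*y + 16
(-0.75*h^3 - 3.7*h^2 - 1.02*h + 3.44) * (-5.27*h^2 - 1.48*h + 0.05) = 3.9525*h^5 + 20.609*h^4 + 10.8139*h^3 - 16.8042*h^2 - 5.1422*h + 0.172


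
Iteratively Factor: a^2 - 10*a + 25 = (a - 5)*(a - 5)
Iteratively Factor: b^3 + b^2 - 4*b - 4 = (b - 2)*(b^2 + 3*b + 2) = (b - 2)*(b + 2)*(b + 1)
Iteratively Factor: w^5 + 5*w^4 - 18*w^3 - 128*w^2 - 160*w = (w + 2)*(w^4 + 3*w^3 - 24*w^2 - 80*w) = (w + 2)*(w + 4)*(w^3 - w^2 - 20*w) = (w + 2)*(w + 4)^2*(w^2 - 5*w) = (w - 5)*(w + 2)*(w + 4)^2*(w)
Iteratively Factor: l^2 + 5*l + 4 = (l + 1)*(l + 4)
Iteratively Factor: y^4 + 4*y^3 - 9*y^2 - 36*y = (y + 3)*(y^3 + y^2 - 12*y) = (y - 3)*(y + 3)*(y^2 + 4*y) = y*(y - 3)*(y + 3)*(y + 4)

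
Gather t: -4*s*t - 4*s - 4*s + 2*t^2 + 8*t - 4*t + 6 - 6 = -8*s + 2*t^2 + t*(4 - 4*s)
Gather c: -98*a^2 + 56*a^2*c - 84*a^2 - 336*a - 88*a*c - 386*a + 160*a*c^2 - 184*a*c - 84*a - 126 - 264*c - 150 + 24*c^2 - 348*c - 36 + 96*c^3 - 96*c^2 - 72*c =-182*a^2 - 806*a + 96*c^3 + c^2*(160*a - 72) + c*(56*a^2 - 272*a - 684) - 312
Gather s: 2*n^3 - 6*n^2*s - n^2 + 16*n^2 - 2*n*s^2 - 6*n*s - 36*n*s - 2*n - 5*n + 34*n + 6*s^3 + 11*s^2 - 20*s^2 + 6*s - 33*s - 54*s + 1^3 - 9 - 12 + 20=2*n^3 + 15*n^2 + 27*n + 6*s^3 + s^2*(-2*n - 9) + s*(-6*n^2 - 42*n - 81)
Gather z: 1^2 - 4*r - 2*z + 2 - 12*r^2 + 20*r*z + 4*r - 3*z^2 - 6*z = -12*r^2 - 3*z^2 + z*(20*r - 8) + 3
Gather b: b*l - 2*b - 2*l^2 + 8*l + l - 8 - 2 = b*(l - 2) - 2*l^2 + 9*l - 10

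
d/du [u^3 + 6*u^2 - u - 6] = 3*u^2 + 12*u - 1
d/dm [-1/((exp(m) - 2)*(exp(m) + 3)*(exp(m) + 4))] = ((exp(m) - 2)*(exp(m) + 3) + (exp(m) - 2)*(exp(m) + 4) + (exp(m) + 3)*(exp(m) + 4))*exp(m)/((exp(m) - 2)^2*(exp(m) + 3)^2*(exp(m) + 4)^2)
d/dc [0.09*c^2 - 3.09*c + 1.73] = 0.18*c - 3.09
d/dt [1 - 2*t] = -2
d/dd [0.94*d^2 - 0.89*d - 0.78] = 1.88*d - 0.89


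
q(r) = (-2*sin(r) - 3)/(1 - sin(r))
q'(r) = -2*cos(r)/(1 - sin(r)) + (-2*sin(r) - 3)*cos(r)/(1 - sin(r))^2 = -5*cos(r)/(sin(r) - 1)^2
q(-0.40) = -1.60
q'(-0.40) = -2.39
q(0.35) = -5.61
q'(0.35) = -10.88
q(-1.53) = -0.50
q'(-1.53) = -0.05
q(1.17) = -61.09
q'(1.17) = -310.61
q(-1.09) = -0.65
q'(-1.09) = -0.65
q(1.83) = -147.68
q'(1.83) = 1148.41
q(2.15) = -28.66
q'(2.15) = 102.88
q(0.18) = -4.09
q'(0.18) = -7.30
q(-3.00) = -2.38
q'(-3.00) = 3.80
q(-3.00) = -2.38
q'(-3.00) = 3.80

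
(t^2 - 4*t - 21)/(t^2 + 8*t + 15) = (t - 7)/(t + 5)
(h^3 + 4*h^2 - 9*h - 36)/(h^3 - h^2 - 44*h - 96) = (h - 3)/(h - 8)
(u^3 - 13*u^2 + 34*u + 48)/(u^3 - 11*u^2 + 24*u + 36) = (u - 8)/(u - 6)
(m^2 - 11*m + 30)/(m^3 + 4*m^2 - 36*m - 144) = (m - 5)/(m^2 + 10*m + 24)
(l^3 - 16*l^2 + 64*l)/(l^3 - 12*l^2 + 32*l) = (l - 8)/(l - 4)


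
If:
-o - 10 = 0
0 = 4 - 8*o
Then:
No Solution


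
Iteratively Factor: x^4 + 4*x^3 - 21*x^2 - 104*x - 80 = (x - 5)*(x^3 + 9*x^2 + 24*x + 16) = (x - 5)*(x + 4)*(x^2 + 5*x + 4) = (x - 5)*(x + 1)*(x + 4)*(x + 4)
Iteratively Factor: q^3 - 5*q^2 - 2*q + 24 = (q - 4)*(q^2 - q - 6) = (q - 4)*(q + 2)*(q - 3)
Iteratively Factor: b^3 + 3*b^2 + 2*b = (b + 1)*(b^2 + 2*b) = (b + 1)*(b + 2)*(b)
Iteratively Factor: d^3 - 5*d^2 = (d - 5)*(d^2) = d*(d - 5)*(d)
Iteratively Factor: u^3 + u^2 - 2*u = (u + 2)*(u^2 - u) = (u - 1)*(u + 2)*(u)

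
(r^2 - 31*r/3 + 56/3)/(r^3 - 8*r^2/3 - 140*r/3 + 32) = (3*r - 7)/(3*r^2 + 16*r - 12)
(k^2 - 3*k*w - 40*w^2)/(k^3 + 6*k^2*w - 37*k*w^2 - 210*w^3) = (-k + 8*w)/(-k^2 - k*w + 42*w^2)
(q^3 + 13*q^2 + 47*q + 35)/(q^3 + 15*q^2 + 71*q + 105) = (q + 1)/(q + 3)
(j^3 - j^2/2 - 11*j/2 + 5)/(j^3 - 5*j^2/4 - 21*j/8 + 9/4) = 4*(2*j^2 + 3*j - 5)/(8*j^2 + 6*j - 9)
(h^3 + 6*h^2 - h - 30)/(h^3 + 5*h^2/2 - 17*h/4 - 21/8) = 8*(h^3 + 6*h^2 - h - 30)/(8*h^3 + 20*h^2 - 34*h - 21)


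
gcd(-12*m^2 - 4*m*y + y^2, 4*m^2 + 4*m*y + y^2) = 2*m + y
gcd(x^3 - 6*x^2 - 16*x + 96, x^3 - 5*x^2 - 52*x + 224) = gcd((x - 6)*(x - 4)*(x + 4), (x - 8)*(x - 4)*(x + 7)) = x - 4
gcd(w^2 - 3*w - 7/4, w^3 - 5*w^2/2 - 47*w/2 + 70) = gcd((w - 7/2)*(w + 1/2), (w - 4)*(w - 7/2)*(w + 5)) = w - 7/2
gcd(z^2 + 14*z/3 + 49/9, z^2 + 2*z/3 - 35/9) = z + 7/3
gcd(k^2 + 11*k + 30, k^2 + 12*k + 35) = k + 5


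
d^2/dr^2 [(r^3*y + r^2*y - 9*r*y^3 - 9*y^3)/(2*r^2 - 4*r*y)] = y^2*(5*r^3*y - 2*r^3 + 27*r^2*y - 54*r*y^2 + 36*y^3)/(r^3*(-r^3 + 6*r^2*y - 12*r*y^2 + 8*y^3))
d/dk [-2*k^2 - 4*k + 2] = -4*k - 4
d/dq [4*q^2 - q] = 8*q - 1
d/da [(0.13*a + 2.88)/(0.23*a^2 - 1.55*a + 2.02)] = (-0.0299*a^2 - 1.3248*a + 4.7266)/(0.0529*a^4 - 0.713*a^3 + 3.3317*a^2 - 6.262*a + 4.0804)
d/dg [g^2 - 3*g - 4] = 2*g - 3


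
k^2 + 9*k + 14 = (k + 2)*(k + 7)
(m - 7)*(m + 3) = m^2 - 4*m - 21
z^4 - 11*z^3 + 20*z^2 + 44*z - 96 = (z - 8)*(z - 3)*(z - 2)*(z + 2)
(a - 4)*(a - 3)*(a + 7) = a^3 - 37*a + 84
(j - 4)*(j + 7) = j^2 + 3*j - 28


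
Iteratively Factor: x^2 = (x)*(x)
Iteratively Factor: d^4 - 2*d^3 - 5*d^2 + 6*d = (d - 1)*(d^3 - d^2 - 6*d) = (d - 3)*(d - 1)*(d^2 + 2*d) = (d - 3)*(d - 1)*(d + 2)*(d)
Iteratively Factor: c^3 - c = (c + 1)*(c^2 - c) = c*(c + 1)*(c - 1)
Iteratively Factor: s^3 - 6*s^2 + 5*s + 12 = (s - 3)*(s^2 - 3*s - 4) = (s - 3)*(s + 1)*(s - 4)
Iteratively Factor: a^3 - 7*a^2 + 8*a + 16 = (a + 1)*(a^2 - 8*a + 16) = (a - 4)*(a + 1)*(a - 4)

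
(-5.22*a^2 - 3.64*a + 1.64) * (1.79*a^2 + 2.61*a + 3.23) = -9.3438*a^4 - 20.1398*a^3 - 23.4254*a^2 - 7.4768*a + 5.2972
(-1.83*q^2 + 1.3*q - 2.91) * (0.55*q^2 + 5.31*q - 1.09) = -1.0065*q^4 - 9.0023*q^3 + 7.2972*q^2 - 16.8691*q + 3.1719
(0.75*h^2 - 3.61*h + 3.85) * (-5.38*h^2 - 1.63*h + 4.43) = -4.035*h^4 + 18.1993*h^3 - 11.5062*h^2 - 22.2678*h + 17.0555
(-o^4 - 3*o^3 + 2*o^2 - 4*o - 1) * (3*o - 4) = -3*o^5 - 5*o^4 + 18*o^3 - 20*o^2 + 13*o + 4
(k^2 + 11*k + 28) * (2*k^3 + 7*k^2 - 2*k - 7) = 2*k^5 + 29*k^4 + 131*k^3 + 167*k^2 - 133*k - 196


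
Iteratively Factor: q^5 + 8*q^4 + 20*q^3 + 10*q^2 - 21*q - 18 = (q + 3)*(q^4 + 5*q^3 + 5*q^2 - 5*q - 6) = (q + 2)*(q + 3)*(q^3 + 3*q^2 - q - 3) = (q + 1)*(q + 2)*(q + 3)*(q^2 + 2*q - 3) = (q + 1)*(q + 2)*(q + 3)^2*(q - 1)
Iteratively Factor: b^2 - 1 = (b - 1)*(b + 1)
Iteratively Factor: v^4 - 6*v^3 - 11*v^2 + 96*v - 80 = (v - 5)*(v^3 - v^2 - 16*v + 16) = (v - 5)*(v + 4)*(v^2 - 5*v + 4) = (v - 5)*(v - 1)*(v + 4)*(v - 4)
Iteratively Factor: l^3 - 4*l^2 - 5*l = (l)*(l^2 - 4*l - 5) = l*(l - 5)*(l + 1)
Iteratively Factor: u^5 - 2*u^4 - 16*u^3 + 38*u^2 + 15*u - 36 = (u - 1)*(u^4 - u^3 - 17*u^2 + 21*u + 36) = (u - 1)*(u + 1)*(u^3 - 2*u^2 - 15*u + 36) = (u - 3)*(u - 1)*(u + 1)*(u^2 + u - 12) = (u - 3)^2*(u - 1)*(u + 1)*(u + 4)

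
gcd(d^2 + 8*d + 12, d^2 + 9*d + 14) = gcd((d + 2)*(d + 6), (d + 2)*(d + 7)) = d + 2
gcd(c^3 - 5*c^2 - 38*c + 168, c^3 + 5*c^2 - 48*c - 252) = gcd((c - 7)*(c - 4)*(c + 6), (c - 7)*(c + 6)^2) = c^2 - c - 42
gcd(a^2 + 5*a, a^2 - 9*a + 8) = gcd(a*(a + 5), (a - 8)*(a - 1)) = 1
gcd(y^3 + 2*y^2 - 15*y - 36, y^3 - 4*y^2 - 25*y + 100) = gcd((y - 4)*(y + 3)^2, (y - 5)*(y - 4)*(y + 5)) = y - 4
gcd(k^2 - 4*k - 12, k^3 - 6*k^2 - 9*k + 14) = k + 2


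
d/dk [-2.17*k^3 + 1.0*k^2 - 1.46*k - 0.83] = -6.51*k^2 + 2.0*k - 1.46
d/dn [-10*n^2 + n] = 1 - 20*n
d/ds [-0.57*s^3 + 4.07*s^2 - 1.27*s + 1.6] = -1.71*s^2 + 8.14*s - 1.27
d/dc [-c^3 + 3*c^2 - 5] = 3*c*(2 - c)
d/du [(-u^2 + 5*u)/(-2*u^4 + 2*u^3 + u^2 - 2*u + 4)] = (-4*u^5 + 32*u^4 - 20*u^3 - 3*u^2 - 8*u + 20)/(4*u^8 - 8*u^7 + 12*u^5 - 23*u^4 + 12*u^3 + 12*u^2 - 16*u + 16)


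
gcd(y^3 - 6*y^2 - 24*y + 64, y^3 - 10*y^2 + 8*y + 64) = y - 8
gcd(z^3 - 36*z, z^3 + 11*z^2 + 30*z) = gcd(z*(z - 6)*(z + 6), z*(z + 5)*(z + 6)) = z^2 + 6*z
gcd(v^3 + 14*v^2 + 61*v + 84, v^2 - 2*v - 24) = v + 4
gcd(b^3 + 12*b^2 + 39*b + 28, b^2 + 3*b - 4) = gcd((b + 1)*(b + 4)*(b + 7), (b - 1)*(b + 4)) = b + 4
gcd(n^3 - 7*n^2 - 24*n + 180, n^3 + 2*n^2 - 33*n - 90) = n^2 - n - 30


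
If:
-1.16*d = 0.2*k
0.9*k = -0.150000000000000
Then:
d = 0.03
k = -0.17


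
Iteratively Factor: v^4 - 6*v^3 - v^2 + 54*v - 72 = (v - 2)*(v^3 - 4*v^2 - 9*v + 36) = (v - 3)*(v - 2)*(v^2 - v - 12) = (v - 4)*(v - 3)*(v - 2)*(v + 3)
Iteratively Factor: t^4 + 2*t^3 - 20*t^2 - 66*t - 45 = (t + 1)*(t^3 + t^2 - 21*t - 45) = (t + 1)*(t + 3)*(t^2 - 2*t - 15) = (t - 5)*(t + 1)*(t + 3)*(t + 3)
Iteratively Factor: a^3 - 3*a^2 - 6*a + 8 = (a - 1)*(a^2 - 2*a - 8) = (a - 4)*(a - 1)*(a + 2)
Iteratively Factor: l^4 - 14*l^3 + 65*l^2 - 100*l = (l - 4)*(l^3 - 10*l^2 + 25*l) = l*(l - 4)*(l^2 - 10*l + 25) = l*(l - 5)*(l - 4)*(l - 5)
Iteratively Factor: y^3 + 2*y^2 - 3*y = (y)*(y^2 + 2*y - 3) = y*(y + 3)*(y - 1)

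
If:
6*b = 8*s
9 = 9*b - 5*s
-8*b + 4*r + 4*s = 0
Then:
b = 12/7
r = 15/7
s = 9/7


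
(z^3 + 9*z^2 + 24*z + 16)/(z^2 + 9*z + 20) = (z^2 + 5*z + 4)/(z + 5)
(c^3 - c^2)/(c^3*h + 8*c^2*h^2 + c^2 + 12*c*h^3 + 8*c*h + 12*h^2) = c^2*(c - 1)/(c^3*h + 8*c^2*h^2 + c^2 + 12*c*h^3 + 8*c*h + 12*h^2)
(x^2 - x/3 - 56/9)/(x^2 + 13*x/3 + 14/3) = (x - 8/3)/(x + 2)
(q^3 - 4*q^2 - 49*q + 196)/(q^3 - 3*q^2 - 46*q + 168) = (q - 7)/(q - 6)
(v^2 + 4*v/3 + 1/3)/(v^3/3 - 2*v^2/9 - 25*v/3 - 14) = 3*(3*v^2 + 4*v + 1)/(3*v^3 - 2*v^2 - 75*v - 126)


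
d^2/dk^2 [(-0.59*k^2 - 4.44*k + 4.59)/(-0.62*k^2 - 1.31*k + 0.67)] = (2.22044604925031e-16*k^4 + 2.455076*k^3 - 9.11586*k^2 - 11.301732*k - 11.243492)/(0.238328*k^6 + 1.510692*k^5 + 2.419302*k^4 - 1.016953*k^3 - 2.614407*k^2 + 1.764177*k - 0.300763)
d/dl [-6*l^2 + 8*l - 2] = 8 - 12*l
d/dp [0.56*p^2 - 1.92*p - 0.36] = 1.12*p - 1.92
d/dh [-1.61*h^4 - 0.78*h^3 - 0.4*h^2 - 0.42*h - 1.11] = -6.44*h^3 - 2.34*h^2 - 0.8*h - 0.42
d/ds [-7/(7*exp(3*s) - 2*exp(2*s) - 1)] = (147*exp(s) - 28)*exp(2*s)/(-7*exp(3*s) + 2*exp(2*s) + 1)^2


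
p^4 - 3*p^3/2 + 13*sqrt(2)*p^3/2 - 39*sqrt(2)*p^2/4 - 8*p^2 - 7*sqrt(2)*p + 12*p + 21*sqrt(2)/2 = (p - 3/2)*(p - sqrt(2))*(p + sqrt(2)/2)*(p + 7*sqrt(2))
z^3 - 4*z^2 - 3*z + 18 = (z - 3)^2*(z + 2)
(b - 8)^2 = b^2 - 16*b + 64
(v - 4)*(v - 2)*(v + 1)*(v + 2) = v^4 - 3*v^3 - 8*v^2 + 12*v + 16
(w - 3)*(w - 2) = w^2 - 5*w + 6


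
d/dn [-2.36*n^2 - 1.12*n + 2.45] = -4.72*n - 1.12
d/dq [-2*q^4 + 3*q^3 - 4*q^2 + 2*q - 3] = -8*q^3 + 9*q^2 - 8*q + 2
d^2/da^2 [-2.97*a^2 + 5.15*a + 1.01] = -5.94000000000000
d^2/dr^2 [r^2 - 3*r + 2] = 2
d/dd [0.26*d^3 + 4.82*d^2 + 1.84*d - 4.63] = 0.78*d^2 + 9.64*d + 1.84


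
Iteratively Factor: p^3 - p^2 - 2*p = (p - 2)*(p^2 + p) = p*(p - 2)*(p + 1)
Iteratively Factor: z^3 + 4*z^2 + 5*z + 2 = (z + 1)*(z^2 + 3*z + 2) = (z + 1)*(z + 2)*(z + 1)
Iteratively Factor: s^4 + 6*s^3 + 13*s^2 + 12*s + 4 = (s + 2)*(s^3 + 4*s^2 + 5*s + 2) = (s + 1)*(s + 2)*(s^2 + 3*s + 2) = (s + 1)*(s + 2)^2*(s + 1)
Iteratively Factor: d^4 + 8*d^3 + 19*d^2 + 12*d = (d + 1)*(d^3 + 7*d^2 + 12*d) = (d + 1)*(d + 3)*(d^2 + 4*d) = (d + 1)*(d + 3)*(d + 4)*(d)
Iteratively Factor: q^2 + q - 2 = (q - 1)*(q + 2)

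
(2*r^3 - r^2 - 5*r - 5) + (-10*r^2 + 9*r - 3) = 2*r^3 - 11*r^2 + 4*r - 8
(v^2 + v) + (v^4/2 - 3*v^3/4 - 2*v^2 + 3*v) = v^4/2 - 3*v^3/4 - v^2 + 4*v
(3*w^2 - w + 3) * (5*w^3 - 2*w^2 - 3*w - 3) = 15*w^5 - 11*w^4 + 8*w^3 - 12*w^2 - 6*w - 9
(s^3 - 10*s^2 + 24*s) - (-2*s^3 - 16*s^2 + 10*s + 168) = 3*s^3 + 6*s^2 + 14*s - 168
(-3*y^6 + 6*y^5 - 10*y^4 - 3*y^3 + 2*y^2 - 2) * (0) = 0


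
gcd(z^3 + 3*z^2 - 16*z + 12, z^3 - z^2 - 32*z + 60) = z^2 + 4*z - 12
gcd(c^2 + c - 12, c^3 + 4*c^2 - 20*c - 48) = 1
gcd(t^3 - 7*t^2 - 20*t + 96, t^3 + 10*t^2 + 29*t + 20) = t + 4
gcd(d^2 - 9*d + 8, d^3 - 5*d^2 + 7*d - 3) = d - 1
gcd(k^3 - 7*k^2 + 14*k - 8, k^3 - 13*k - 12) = k - 4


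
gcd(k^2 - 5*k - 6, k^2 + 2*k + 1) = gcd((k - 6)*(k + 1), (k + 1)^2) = k + 1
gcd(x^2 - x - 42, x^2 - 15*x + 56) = x - 7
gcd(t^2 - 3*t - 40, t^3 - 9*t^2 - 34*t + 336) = t - 8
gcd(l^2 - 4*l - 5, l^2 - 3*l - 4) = l + 1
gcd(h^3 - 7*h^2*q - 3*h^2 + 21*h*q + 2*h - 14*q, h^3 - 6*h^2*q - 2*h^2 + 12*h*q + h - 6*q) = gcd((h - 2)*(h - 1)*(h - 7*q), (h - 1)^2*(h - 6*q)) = h - 1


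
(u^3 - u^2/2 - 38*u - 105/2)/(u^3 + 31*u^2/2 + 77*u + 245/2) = (2*u^2 - 11*u - 21)/(2*u^2 + 21*u + 49)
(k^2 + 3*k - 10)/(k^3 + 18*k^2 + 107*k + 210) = (k - 2)/(k^2 + 13*k + 42)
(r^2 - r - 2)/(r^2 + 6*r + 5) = (r - 2)/(r + 5)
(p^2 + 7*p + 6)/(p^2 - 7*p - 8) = (p + 6)/(p - 8)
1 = 1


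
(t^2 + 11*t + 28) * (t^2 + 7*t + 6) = t^4 + 18*t^3 + 111*t^2 + 262*t + 168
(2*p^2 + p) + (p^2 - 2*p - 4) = 3*p^2 - p - 4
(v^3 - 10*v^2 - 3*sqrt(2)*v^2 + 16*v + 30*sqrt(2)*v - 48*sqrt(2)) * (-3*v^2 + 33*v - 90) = -3*v^5 + 9*sqrt(2)*v^4 + 63*v^4 - 468*v^3 - 189*sqrt(2)*v^3 + 1428*v^2 + 1404*sqrt(2)*v^2 - 4284*sqrt(2)*v - 1440*v + 4320*sqrt(2)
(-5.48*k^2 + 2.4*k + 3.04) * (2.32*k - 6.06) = -12.7136*k^3 + 38.7768*k^2 - 7.4912*k - 18.4224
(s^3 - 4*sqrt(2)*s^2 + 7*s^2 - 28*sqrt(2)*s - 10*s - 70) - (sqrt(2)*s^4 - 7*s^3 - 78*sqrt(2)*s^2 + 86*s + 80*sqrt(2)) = -sqrt(2)*s^4 + 8*s^3 + 7*s^2 + 74*sqrt(2)*s^2 - 96*s - 28*sqrt(2)*s - 80*sqrt(2) - 70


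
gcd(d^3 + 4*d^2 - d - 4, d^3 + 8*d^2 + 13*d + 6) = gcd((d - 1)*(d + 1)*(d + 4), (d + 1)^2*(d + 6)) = d + 1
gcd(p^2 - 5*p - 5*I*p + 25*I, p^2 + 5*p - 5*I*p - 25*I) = p - 5*I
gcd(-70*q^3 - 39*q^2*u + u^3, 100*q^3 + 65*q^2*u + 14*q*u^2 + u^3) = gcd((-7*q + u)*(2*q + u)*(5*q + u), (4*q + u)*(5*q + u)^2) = 5*q + u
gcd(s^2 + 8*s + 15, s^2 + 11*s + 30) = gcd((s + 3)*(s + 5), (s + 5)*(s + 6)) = s + 5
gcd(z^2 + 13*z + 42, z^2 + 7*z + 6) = z + 6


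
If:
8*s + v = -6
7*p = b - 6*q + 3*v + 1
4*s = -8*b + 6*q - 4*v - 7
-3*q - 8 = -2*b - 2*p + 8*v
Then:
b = -277*v/112 - 19/7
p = 269*v/112 + 16/7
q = -19*v/7 - 62/21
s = -v/8 - 3/4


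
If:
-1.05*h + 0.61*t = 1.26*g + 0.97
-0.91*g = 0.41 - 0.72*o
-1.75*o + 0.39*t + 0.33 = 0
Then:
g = 0.176326530612245*t - 0.301350078492936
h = 0.369360544217687*t - 0.562189429618001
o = 0.222857142857143*t + 0.188571428571429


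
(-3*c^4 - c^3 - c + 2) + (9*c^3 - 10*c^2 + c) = -3*c^4 + 8*c^3 - 10*c^2 + 2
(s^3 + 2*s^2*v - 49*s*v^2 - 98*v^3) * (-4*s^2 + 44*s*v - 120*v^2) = -4*s^5 + 36*s^4*v + 164*s^3*v^2 - 2004*s^2*v^3 + 1568*s*v^4 + 11760*v^5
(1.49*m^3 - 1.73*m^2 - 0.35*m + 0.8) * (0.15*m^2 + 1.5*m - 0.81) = 0.2235*m^5 + 1.9755*m^4 - 3.8544*m^3 + 0.9963*m^2 + 1.4835*m - 0.648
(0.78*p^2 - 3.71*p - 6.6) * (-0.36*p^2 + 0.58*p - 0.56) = -0.2808*p^4 + 1.788*p^3 - 0.2126*p^2 - 1.7504*p + 3.696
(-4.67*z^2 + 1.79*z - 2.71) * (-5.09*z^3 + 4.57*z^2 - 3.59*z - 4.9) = 23.7703*z^5 - 30.453*z^4 + 38.7395*z^3 + 4.0722*z^2 + 0.957899999999999*z + 13.279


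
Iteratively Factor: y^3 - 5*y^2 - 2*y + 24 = (y - 4)*(y^2 - y - 6) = (y - 4)*(y - 3)*(y + 2)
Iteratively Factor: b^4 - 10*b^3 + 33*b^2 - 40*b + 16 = (b - 1)*(b^3 - 9*b^2 + 24*b - 16) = (b - 4)*(b - 1)*(b^2 - 5*b + 4) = (b - 4)^2*(b - 1)*(b - 1)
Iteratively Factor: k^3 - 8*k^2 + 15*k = (k - 5)*(k^2 - 3*k) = k*(k - 5)*(k - 3)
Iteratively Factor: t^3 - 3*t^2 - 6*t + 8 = (t - 4)*(t^2 + t - 2) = (t - 4)*(t - 1)*(t + 2)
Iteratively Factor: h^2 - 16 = (h + 4)*(h - 4)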